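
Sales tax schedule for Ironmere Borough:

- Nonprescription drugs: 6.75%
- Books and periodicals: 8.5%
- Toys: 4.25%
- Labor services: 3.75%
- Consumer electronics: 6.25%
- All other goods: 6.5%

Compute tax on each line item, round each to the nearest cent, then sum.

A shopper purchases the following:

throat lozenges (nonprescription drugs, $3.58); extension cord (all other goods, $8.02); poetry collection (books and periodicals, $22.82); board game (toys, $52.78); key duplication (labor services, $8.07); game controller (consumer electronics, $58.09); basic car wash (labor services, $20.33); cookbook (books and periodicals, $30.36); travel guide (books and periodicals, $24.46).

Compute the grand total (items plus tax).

$242.80

Throat lozenges $3.58: nonprescription drugs → 6.75% → $0.24
Extension cord $8.02: all other goods → 6.5% → $0.52
Poetry collection $22.82: books and periodicals → 8.5% → $1.94
Board game $52.78: toys → 4.25% → $2.24
Key duplication $8.07: labor services → 3.75% → $0.30
Game controller $58.09: consumer electronics → 6.25% → $3.63
Basic car wash $20.33: labor services → 3.75% → $0.76
Cookbook $30.36: books and periodicals → 8.5% → $2.58
Travel guide $24.46: books and periodicals → 8.5% → $2.08
Subtotal = $228.51; tax = $14.29; total due = $242.80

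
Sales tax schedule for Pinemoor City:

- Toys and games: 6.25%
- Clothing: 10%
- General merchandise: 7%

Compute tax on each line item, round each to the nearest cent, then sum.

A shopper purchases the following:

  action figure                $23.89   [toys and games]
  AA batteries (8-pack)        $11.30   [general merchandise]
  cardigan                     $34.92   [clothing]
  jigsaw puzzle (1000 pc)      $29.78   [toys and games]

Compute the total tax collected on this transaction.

Action figure $23.89: toys and games → 6.25% → $1.49
AA batteries (8-pack) $11.30: general merchandise → 7% → $0.79
Cardigan $34.92: clothing → 10% → $3.49
Jigsaw puzzle (1000 pc) $29.78: toys and games → 6.25% → $1.86
Total tax = $1.49 + $0.79 + $3.49 + $1.86 = $7.63

$7.63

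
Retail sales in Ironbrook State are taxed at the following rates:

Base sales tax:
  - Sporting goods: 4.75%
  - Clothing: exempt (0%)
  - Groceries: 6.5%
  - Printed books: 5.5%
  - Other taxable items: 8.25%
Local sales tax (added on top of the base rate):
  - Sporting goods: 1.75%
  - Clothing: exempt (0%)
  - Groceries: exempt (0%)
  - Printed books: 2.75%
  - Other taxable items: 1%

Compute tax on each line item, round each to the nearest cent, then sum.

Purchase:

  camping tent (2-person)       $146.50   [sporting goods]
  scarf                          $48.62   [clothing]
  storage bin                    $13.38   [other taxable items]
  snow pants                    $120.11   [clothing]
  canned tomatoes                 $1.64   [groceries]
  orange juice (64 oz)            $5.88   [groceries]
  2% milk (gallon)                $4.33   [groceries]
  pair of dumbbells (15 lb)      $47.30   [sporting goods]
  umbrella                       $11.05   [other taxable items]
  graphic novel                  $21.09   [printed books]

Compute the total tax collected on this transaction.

Camping tent (2-person) $146.50: sporting goods → 4.75% + 1.75% local = 6.5% → $9.52
Scarf $48.62: clothing → 0% + 0% local = 0% → $0.00
Storage bin $13.38: other taxable items → 8.25% + 1% local = 9.25% → $1.24
Snow pants $120.11: clothing → 0% + 0% local = 0% → $0.00
Canned tomatoes $1.64: groceries → 6.5% + 0% local = 6.5% → $0.11
Orange juice (64 oz) $5.88: groceries → 6.5% + 0% local = 6.5% → $0.38
2% milk (gallon) $4.33: groceries → 6.5% + 0% local = 6.5% → $0.28
Pair of dumbbells (15 lb) $47.30: sporting goods → 4.75% + 1.75% local = 6.5% → $3.07
Umbrella $11.05: other taxable items → 8.25% + 1% local = 9.25% → $1.02
Graphic novel $21.09: printed books → 5.5% + 2.75% local = 8.25% → $1.74
Total tax = $9.52 + $1.24 + $0.11 + $0.38 + $0.28 + $3.07 + $1.02 + $1.74 = $17.36

$17.36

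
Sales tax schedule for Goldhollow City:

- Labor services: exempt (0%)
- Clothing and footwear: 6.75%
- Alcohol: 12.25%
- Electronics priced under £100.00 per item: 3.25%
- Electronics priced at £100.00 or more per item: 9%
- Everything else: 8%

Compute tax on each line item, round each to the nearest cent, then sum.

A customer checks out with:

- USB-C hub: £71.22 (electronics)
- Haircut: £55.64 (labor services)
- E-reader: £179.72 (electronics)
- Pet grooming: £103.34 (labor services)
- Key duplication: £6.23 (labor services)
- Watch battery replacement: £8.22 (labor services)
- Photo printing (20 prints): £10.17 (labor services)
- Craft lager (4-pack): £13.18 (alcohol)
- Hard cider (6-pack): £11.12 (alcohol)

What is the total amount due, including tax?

USB-C hub £71.22: electronics, under £100.00 → 3.25% → £2.31
Haircut £55.64: labor services → 0% → £0.00
E-reader £179.72: electronics, £100.00 or more → 9% → £16.17
Pet grooming £103.34: labor services → 0% → £0.00
Key duplication £6.23: labor services → 0% → £0.00
Watch battery replacement £8.22: labor services → 0% → £0.00
Photo printing (20 prints) £10.17: labor services → 0% → £0.00
Craft lager (4-pack) £13.18: alcohol → 12.25% → £1.61
Hard cider (6-pack) £11.12: alcohol → 12.25% → £1.36
Subtotal = £458.84; tax = £21.45; total due = £480.29

£480.29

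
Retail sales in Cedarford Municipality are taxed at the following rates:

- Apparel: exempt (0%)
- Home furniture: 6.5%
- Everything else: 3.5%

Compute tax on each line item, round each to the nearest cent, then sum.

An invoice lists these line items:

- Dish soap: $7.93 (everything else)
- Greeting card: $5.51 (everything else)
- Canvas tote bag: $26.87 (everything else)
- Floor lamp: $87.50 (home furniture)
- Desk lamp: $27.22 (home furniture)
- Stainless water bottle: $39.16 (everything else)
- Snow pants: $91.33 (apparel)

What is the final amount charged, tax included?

$295.76

Dish soap $7.93: everything else → 3.5% → $0.28
Greeting card $5.51: everything else → 3.5% → $0.19
Canvas tote bag $26.87: everything else → 3.5% → $0.94
Floor lamp $87.50: home furniture → 6.5% → $5.69
Desk lamp $27.22: home furniture → 6.5% → $1.77
Stainless water bottle $39.16: everything else → 3.5% → $1.37
Snow pants $91.33: apparel → 0% → $0.00
Subtotal = $285.52; tax = $10.24; total due = $295.76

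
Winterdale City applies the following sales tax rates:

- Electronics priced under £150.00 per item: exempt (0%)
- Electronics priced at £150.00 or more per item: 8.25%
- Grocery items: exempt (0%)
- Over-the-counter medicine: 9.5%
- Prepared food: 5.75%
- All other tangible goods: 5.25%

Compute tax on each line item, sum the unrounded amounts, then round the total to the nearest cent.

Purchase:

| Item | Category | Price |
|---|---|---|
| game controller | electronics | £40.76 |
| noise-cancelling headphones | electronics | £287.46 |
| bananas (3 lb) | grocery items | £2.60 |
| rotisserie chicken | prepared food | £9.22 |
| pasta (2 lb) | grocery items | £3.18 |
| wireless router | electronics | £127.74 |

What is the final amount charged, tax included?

Game controller £40.76: electronics, under £150.00 → 0% → £0.00
Noise-cancelling headphones £287.46: electronics, £150.00 or more → 8.25% → £23.71545
Bananas (3 lb) £2.60: grocery items → 0% → £0.00
Rotisserie chicken £9.22: prepared food → 5.75% → £0.53015
Pasta (2 lb) £3.18: grocery items → 0% → £0.00
Wireless router £127.74: electronics, under £150.00 → 0% → £0.00
Subtotal = £470.96; unrounded tax = £24.2456 → £24.25; total due = £495.21

£495.21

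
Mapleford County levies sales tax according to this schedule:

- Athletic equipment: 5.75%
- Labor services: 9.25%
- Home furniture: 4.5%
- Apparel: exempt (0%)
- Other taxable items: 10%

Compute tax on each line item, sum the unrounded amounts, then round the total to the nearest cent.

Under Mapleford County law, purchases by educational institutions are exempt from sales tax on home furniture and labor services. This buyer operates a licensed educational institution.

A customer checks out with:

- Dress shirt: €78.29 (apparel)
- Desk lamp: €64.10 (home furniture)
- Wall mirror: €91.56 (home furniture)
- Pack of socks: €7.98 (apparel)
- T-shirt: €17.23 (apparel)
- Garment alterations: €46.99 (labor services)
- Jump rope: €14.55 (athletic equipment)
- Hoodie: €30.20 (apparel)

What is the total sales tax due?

€0.84

Dress shirt €78.29: apparel → 0% → €0.00
Desk lamp €64.10: home furniture, buyer-exempt → 0% → €0.00
Wall mirror €91.56: home furniture, buyer-exempt → 0% → €0.00
Pack of socks €7.98: apparel → 0% → €0.00
T-shirt €17.23: apparel → 0% → €0.00
Garment alterations €46.99: labor services, buyer-exempt → 0% → €0.00
Jump rope €14.55: athletic equipment → 5.75% → €0.836625
Hoodie €30.20: apparel → 0% → €0.00
Unrounded tax sum = €0.836625 → €0.84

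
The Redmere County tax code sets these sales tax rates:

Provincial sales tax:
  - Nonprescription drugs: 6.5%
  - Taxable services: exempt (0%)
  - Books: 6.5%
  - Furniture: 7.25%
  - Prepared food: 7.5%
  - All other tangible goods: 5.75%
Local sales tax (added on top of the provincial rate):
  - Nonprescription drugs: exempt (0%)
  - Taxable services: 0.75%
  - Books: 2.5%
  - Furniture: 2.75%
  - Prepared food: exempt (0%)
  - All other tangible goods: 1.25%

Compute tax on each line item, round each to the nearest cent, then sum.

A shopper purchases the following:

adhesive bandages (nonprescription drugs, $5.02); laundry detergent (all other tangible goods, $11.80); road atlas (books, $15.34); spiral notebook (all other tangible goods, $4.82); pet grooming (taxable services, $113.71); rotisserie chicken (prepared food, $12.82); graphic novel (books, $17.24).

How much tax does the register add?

Adhesive bandages $5.02: nonprescription drugs → 6.5% + 0% local = 6.5% → $0.33
Laundry detergent $11.80: all other tangible goods → 5.75% + 1.25% local = 7% → $0.83
Road atlas $15.34: books → 6.5% + 2.5% local = 9% → $1.38
Spiral notebook $4.82: all other tangible goods → 5.75% + 1.25% local = 7% → $0.34
Pet grooming $113.71: taxable services → 0% + 0.75% local = 0.75% → $0.85
Rotisserie chicken $12.82: prepared food → 7.5% + 0% local = 7.5% → $0.96
Graphic novel $17.24: books → 6.5% + 2.5% local = 9% → $1.55
Total tax = $0.33 + $0.83 + $1.38 + $0.34 + $0.85 + $0.96 + $1.55 = $6.24

$6.24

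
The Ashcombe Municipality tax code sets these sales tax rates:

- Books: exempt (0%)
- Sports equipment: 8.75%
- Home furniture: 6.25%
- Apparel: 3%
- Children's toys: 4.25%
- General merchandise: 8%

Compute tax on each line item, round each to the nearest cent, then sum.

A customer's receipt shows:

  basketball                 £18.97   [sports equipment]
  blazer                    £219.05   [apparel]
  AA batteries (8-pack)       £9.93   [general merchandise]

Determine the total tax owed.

£9.02

Basketball £18.97: sports equipment → 8.75% → £1.66
Blazer £219.05: apparel → 3% → £6.57
AA batteries (8-pack) £9.93: general merchandise → 8% → £0.79
Total tax = £1.66 + £6.57 + £0.79 = £9.02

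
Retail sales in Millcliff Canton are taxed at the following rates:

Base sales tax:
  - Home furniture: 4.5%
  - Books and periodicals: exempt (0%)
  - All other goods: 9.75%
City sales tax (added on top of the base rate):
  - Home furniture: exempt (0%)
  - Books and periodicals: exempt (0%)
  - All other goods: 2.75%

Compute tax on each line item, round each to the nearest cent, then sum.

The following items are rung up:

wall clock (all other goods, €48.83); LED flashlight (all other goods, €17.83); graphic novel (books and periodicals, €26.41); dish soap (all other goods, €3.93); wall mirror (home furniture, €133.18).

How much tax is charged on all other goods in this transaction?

€8.82

Wall clock €48.83: all other goods → 9.75% + 2.75% city = 12.5% → €6.10
LED flashlight €17.83: all other goods → 9.75% + 2.75% city = 12.5% → €2.23
Dish soap €3.93: all other goods → 9.75% + 2.75% city = 12.5% → €0.49
Tax on all other goods = €6.10 + €2.23 + €0.49 = €8.82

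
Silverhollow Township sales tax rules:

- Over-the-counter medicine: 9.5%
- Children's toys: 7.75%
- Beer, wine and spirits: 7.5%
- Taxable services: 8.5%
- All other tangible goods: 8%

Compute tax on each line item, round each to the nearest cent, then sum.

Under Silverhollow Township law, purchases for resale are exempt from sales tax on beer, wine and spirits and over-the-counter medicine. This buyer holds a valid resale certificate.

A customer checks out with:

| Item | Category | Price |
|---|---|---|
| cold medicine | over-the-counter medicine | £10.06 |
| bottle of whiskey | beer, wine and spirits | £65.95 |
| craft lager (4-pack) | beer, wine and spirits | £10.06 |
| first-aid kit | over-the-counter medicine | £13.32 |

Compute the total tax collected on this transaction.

£0.00

Cold medicine £10.06: over-the-counter medicine, buyer-exempt → 0% → £0.00
Bottle of whiskey £65.95: beer, wine and spirits, buyer-exempt → 0% → £0.00
Craft lager (4-pack) £10.06: beer, wine and spirits, buyer-exempt → 0% → £0.00
First-aid kit £13.32: over-the-counter medicine, buyer-exempt → 0% → £0.00
Total tax = £0.00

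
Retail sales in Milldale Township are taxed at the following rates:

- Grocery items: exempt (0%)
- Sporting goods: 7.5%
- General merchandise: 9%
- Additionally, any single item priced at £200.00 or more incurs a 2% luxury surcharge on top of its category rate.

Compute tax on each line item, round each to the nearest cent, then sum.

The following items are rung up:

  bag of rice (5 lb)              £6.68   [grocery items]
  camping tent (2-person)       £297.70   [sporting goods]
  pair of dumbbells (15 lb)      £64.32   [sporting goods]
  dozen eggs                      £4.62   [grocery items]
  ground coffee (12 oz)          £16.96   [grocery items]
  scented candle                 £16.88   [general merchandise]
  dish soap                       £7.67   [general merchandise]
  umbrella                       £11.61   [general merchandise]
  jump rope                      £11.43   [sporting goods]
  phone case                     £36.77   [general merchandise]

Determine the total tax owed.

£40.52

Bag of rice (5 lb) £6.68: grocery items → 0% → £0.00
Camping tent (2-person) £297.70: sporting goods → 7.5% + 2% surcharge = 9.5% → £28.28
Pair of dumbbells (15 lb) £64.32: sporting goods → 7.5% → £4.82
Dozen eggs £4.62: grocery items → 0% → £0.00
Ground coffee (12 oz) £16.96: grocery items → 0% → £0.00
Scented candle £16.88: general merchandise → 9% → £1.52
Dish soap £7.67: general merchandise → 9% → £0.69
Umbrella £11.61: general merchandise → 9% → £1.04
Jump rope £11.43: sporting goods → 7.5% → £0.86
Phone case £36.77: general merchandise → 9% → £3.31
Total tax = £28.28 + £4.82 + £1.52 + £0.69 + £1.04 + £0.86 + £3.31 = £40.52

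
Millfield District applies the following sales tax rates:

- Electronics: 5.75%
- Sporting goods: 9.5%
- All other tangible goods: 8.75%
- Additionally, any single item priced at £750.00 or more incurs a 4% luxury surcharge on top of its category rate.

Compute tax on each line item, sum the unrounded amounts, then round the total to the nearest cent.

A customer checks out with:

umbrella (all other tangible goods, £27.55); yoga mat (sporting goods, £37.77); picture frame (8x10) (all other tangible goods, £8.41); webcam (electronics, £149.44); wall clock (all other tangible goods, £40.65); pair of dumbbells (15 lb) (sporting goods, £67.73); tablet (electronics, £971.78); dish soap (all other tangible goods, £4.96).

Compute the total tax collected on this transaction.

£120.50

Umbrella £27.55: all other tangible goods → 8.75% → £2.410625
Yoga mat £37.77: sporting goods → 9.5% → £3.58815
Picture frame (8x10) £8.41: all other tangible goods → 8.75% → £0.735875
Webcam £149.44: electronics → 5.75% → £8.5928
Wall clock £40.65: all other tangible goods → 8.75% → £3.556875
Pair of dumbbells (15 lb) £67.73: sporting goods → 9.5% → £6.43435
Tablet £971.78: electronics → 5.75% + 4% surcharge = 9.75% → £94.74855
Dish soap £4.96: all other tangible goods → 8.75% → £0.434
Unrounded tax sum = £120.501225 → £120.50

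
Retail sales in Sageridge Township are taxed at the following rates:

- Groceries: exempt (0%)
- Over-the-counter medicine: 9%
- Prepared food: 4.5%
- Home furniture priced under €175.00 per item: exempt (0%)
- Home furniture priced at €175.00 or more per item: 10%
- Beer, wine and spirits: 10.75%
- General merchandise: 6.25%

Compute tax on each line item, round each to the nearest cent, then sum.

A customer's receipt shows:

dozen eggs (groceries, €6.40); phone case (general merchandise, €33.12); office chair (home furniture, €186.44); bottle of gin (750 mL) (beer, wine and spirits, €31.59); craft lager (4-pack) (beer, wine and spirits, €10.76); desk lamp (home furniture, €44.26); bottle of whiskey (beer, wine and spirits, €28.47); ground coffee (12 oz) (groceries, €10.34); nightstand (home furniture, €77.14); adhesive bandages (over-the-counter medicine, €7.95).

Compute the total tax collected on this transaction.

Dozen eggs €6.40: groceries → 0% → €0.00
Phone case €33.12: general merchandise → 6.25% → €2.07
Office chair €186.44: home furniture, €175.00 or more → 10% → €18.64
Bottle of gin (750 mL) €31.59: beer, wine and spirits → 10.75% → €3.40
Craft lager (4-pack) €10.76: beer, wine and spirits → 10.75% → €1.16
Desk lamp €44.26: home furniture, under €175.00 → 0% → €0.00
Bottle of whiskey €28.47: beer, wine and spirits → 10.75% → €3.06
Ground coffee (12 oz) €10.34: groceries → 0% → €0.00
Nightstand €77.14: home furniture, under €175.00 → 0% → €0.00
Adhesive bandages €7.95: over-the-counter medicine → 9% → €0.72
Total tax = €2.07 + €18.64 + €3.40 + €1.16 + €3.06 + €0.72 = €29.05

€29.05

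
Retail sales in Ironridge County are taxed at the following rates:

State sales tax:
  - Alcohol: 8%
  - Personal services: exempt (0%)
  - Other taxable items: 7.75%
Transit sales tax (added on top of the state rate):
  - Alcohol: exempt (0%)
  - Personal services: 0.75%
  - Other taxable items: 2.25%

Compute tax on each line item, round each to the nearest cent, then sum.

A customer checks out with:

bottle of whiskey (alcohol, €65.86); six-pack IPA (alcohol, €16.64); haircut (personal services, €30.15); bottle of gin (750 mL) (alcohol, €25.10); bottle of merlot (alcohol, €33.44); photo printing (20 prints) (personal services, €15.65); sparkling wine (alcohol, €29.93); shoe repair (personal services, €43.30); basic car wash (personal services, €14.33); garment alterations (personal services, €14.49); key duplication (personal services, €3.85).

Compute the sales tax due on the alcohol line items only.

€13.68

Bottle of whiskey €65.86: alcohol → 8% + 0% transit = 8% → €5.27
Six-pack IPA €16.64: alcohol → 8% + 0% transit = 8% → €1.33
Bottle of gin (750 mL) €25.10: alcohol → 8% + 0% transit = 8% → €2.01
Bottle of merlot €33.44: alcohol → 8% + 0% transit = 8% → €2.68
Sparkling wine €29.93: alcohol → 8% + 0% transit = 8% → €2.39
Tax on alcohol = €5.27 + €1.33 + €2.01 + €2.68 + €2.39 = €13.68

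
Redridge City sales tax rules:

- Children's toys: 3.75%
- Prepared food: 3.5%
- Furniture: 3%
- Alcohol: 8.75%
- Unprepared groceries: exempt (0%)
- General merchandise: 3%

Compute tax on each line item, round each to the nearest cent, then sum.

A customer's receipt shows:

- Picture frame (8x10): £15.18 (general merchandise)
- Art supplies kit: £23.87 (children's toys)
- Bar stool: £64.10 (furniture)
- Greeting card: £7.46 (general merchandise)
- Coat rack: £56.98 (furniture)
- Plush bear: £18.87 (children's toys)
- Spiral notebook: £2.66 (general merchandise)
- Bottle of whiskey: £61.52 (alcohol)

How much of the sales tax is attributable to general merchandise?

Picture frame (8x10) £15.18: general merchandise → 3% → £0.46
Greeting card £7.46: general merchandise → 3% → £0.22
Spiral notebook £2.66: general merchandise → 3% → £0.08
Tax on general merchandise = £0.46 + £0.22 + £0.08 = £0.76

£0.76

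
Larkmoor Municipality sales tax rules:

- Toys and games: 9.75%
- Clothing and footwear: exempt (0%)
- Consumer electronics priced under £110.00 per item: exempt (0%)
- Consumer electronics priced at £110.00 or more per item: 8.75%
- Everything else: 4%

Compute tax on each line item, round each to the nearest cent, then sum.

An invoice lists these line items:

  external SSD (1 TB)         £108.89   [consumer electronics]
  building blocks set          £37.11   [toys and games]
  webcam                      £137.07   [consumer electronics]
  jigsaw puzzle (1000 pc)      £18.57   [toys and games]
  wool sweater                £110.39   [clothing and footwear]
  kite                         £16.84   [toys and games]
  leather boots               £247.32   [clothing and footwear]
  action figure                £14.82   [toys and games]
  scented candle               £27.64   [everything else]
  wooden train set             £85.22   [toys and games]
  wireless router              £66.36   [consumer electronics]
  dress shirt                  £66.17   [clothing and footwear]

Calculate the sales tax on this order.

External SSD (1 TB) £108.89: consumer electronics, under £110.00 → 0% → £0.00
Building blocks set £37.11: toys and games → 9.75% → £3.62
Webcam £137.07: consumer electronics, £110.00 or more → 8.75% → £11.99
Jigsaw puzzle (1000 pc) £18.57: toys and games → 9.75% → £1.81
Wool sweater £110.39: clothing and footwear → 0% → £0.00
Kite £16.84: toys and games → 9.75% → £1.64
Leather boots £247.32: clothing and footwear → 0% → £0.00
Action figure £14.82: toys and games → 9.75% → £1.44
Scented candle £27.64: everything else → 4% → £1.11
Wooden train set £85.22: toys and games → 9.75% → £8.31
Wireless router £66.36: consumer electronics, under £110.00 → 0% → £0.00
Dress shirt £66.17: clothing and footwear → 0% → £0.00
Total tax = £3.62 + £11.99 + £1.81 + £1.64 + £1.44 + £1.11 + £8.31 = £29.92

£29.92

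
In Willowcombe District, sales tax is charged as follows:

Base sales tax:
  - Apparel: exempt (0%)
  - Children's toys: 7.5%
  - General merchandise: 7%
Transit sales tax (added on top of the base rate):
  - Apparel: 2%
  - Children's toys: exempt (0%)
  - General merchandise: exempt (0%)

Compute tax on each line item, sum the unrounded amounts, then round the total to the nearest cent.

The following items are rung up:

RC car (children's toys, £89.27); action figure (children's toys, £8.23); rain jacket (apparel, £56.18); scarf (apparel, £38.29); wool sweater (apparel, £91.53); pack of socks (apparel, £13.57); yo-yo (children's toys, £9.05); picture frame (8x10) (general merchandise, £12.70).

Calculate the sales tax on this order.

£12.87

RC car £89.27: children's toys → 7.5% + 0% transit = 7.5% → £6.69525
Action figure £8.23: children's toys → 7.5% + 0% transit = 7.5% → £0.61725
Rain jacket £56.18: apparel → 0% + 2% transit = 2% → £1.1236
Scarf £38.29: apparel → 0% + 2% transit = 2% → £0.7658
Wool sweater £91.53: apparel → 0% + 2% transit = 2% → £1.8306
Pack of socks £13.57: apparel → 0% + 2% transit = 2% → £0.2714
Yo-yo £9.05: children's toys → 7.5% + 0% transit = 7.5% → £0.67875
Picture frame (8x10) £12.70: general merchandise → 7% + 0% transit = 7% → £0.889
Unrounded tax sum = £12.87165 → £12.87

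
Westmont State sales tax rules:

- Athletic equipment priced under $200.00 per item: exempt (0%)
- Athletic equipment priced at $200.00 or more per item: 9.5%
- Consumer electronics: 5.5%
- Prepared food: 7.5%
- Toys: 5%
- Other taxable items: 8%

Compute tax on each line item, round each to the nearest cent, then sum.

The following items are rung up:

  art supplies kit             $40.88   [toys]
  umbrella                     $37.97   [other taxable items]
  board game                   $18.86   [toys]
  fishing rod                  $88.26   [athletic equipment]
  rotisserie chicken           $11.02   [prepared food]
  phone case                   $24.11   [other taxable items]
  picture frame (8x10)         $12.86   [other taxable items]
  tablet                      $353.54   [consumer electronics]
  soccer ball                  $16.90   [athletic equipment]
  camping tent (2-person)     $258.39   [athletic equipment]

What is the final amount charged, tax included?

$916.59

Art supplies kit $40.88: toys → 5% → $2.04
Umbrella $37.97: other taxable items → 8% → $3.04
Board game $18.86: toys → 5% → $0.94
Fishing rod $88.26: athletic equipment, under $200.00 → 0% → $0.00
Rotisserie chicken $11.02: prepared food → 7.5% → $0.83
Phone case $24.11: other taxable items → 8% → $1.93
Picture frame (8x10) $12.86: other taxable items → 8% → $1.03
Tablet $353.54: consumer electronics → 5.5% → $19.44
Soccer ball $16.90: athletic equipment, under $200.00 → 0% → $0.00
Camping tent (2-person) $258.39: athletic equipment, $200.00 or more → 9.5% → $24.55
Subtotal = $862.79; tax = $53.80; total due = $916.59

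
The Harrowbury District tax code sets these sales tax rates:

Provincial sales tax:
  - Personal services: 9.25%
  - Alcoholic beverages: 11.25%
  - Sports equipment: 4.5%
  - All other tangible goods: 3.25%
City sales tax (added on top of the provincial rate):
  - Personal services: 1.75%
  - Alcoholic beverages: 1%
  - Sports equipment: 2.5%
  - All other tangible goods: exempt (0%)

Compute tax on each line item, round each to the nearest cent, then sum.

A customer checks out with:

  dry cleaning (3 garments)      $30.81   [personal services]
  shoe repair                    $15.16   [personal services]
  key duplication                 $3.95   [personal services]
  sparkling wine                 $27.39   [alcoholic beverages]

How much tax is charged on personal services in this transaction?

$5.49

Dry cleaning (3 garments) $30.81: personal services → 9.25% + 1.75% city = 11% → $3.39
Shoe repair $15.16: personal services → 9.25% + 1.75% city = 11% → $1.67
Key duplication $3.95: personal services → 9.25% + 1.75% city = 11% → $0.43
Tax on personal services = $3.39 + $1.67 + $0.43 = $5.49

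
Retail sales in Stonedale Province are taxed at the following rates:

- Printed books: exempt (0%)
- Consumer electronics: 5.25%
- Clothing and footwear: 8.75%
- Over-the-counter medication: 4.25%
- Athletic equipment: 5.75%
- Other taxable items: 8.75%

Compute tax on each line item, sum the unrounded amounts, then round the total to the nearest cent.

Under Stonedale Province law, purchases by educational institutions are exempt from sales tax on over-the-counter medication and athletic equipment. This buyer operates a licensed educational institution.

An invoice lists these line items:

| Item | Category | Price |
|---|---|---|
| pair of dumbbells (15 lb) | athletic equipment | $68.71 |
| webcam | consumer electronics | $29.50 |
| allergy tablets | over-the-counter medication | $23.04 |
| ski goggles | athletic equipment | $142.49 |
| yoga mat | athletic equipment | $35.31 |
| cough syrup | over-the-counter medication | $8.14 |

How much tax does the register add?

Pair of dumbbells (15 lb) $68.71: athletic equipment, buyer-exempt → 0% → $0.00
Webcam $29.50: consumer electronics → 5.25% → $1.54875
Allergy tablets $23.04: over-the-counter medication, buyer-exempt → 0% → $0.00
Ski goggles $142.49: athletic equipment, buyer-exempt → 0% → $0.00
Yoga mat $35.31: athletic equipment, buyer-exempt → 0% → $0.00
Cough syrup $8.14: over-the-counter medication, buyer-exempt → 0% → $0.00
Unrounded tax sum = $1.54875 → $1.55

$1.55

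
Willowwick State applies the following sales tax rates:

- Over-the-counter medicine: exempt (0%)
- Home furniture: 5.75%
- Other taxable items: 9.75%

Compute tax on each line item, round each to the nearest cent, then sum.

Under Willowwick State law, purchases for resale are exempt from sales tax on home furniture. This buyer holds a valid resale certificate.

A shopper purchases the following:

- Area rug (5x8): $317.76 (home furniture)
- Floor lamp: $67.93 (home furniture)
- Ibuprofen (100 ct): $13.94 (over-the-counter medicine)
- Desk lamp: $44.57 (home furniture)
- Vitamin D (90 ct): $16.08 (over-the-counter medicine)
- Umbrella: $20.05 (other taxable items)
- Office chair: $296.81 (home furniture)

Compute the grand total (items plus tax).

Area rug (5x8) $317.76: home furniture, buyer-exempt → 0% → $0.00
Floor lamp $67.93: home furniture, buyer-exempt → 0% → $0.00
Ibuprofen (100 ct) $13.94: over-the-counter medicine → 0% → $0.00
Desk lamp $44.57: home furniture, buyer-exempt → 0% → $0.00
Vitamin D (90 ct) $16.08: over-the-counter medicine → 0% → $0.00
Umbrella $20.05: other taxable items → 9.75% → $1.95
Office chair $296.81: home furniture, buyer-exempt → 0% → $0.00
Subtotal = $777.14; tax = $1.95; total due = $779.09

$779.09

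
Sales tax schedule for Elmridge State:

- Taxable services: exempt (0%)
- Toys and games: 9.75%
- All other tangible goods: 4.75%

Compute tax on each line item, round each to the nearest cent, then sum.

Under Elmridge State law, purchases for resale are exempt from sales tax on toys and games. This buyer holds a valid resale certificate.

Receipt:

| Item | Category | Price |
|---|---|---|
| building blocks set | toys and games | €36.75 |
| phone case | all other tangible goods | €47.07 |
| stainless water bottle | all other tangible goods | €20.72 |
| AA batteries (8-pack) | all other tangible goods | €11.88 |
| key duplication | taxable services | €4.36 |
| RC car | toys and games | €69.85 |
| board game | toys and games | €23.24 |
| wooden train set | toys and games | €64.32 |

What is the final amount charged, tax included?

Building blocks set €36.75: toys and games, buyer-exempt → 0% → €0.00
Phone case €47.07: all other tangible goods → 4.75% → €2.24
Stainless water bottle €20.72: all other tangible goods → 4.75% → €0.98
AA batteries (8-pack) €11.88: all other tangible goods → 4.75% → €0.56
Key duplication €4.36: taxable services → 0% → €0.00
RC car €69.85: toys and games, buyer-exempt → 0% → €0.00
Board game €23.24: toys and games, buyer-exempt → 0% → €0.00
Wooden train set €64.32: toys and games, buyer-exempt → 0% → €0.00
Subtotal = €278.19; tax = €3.78; total due = €281.97

€281.97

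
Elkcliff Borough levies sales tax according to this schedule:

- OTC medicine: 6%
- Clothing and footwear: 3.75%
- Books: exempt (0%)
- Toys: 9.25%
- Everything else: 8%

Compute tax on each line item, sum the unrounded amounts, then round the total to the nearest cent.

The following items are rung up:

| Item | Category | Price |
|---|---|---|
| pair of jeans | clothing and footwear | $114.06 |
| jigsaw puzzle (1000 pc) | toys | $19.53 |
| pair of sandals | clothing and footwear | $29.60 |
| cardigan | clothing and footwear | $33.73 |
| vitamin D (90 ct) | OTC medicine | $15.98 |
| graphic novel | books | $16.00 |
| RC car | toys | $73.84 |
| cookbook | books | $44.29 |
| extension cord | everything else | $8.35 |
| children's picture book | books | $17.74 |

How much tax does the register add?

Pair of jeans $114.06: clothing and footwear → 3.75% → $4.27725
Jigsaw puzzle (1000 pc) $19.53: toys → 9.25% → $1.806525
Pair of sandals $29.60: clothing and footwear → 3.75% → $1.11
Cardigan $33.73: clothing and footwear → 3.75% → $1.264875
Vitamin D (90 ct) $15.98: OTC medicine → 6% → $0.9588
Graphic novel $16.00: books → 0% → $0.00
RC car $73.84: toys → 9.25% → $6.8302
Cookbook $44.29: books → 0% → $0.00
Extension cord $8.35: everything else → 8% → $0.668
Children's picture book $17.74: books → 0% → $0.00
Unrounded tax sum = $16.91565 → $16.92

$16.92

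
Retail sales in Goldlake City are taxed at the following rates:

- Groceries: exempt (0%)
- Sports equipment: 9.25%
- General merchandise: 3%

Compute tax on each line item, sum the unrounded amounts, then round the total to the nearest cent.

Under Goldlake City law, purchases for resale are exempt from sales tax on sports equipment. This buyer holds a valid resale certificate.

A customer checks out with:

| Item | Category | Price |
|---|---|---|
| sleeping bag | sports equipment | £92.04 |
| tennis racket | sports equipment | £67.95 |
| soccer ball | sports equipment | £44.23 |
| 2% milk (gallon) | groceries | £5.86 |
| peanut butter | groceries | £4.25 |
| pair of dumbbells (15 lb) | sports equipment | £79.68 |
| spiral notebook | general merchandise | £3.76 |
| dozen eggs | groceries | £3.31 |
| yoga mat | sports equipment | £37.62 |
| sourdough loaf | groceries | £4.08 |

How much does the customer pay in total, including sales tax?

£342.89

Sleeping bag £92.04: sports equipment, buyer-exempt → 0% → £0.00
Tennis racket £67.95: sports equipment, buyer-exempt → 0% → £0.00
Soccer ball £44.23: sports equipment, buyer-exempt → 0% → £0.00
2% milk (gallon) £5.86: groceries → 0% → £0.00
Peanut butter £4.25: groceries → 0% → £0.00
Pair of dumbbells (15 lb) £79.68: sports equipment, buyer-exempt → 0% → £0.00
Spiral notebook £3.76: general merchandise → 3% → £0.1128
Dozen eggs £3.31: groceries → 0% → £0.00
Yoga mat £37.62: sports equipment, buyer-exempt → 0% → £0.00
Sourdough loaf £4.08: groceries → 0% → £0.00
Subtotal = £342.78; unrounded tax = £0.1128 → £0.11; total due = £342.89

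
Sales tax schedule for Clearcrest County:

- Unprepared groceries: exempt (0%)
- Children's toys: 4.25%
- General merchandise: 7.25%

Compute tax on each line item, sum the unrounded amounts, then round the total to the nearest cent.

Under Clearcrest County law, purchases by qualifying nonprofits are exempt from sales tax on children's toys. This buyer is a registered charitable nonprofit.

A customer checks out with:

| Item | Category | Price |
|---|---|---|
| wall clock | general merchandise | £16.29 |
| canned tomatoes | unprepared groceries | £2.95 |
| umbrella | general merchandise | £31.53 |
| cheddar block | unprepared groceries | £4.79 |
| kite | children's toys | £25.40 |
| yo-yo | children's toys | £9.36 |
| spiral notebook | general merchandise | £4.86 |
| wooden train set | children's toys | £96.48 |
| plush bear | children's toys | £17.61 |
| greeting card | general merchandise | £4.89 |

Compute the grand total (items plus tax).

Wall clock £16.29: general merchandise → 7.25% → £1.181025
Canned tomatoes £2.95: unprepared groceries → 0% → £0.00
Umbrella £31.53: general merchandise → 7.25% → £2.285925
Cheddar block £4.79: unprepared groceries → 0% → £0.00
Kite £25.40: children's toys, buyer-exempt → 0% → £0.00
Yo-yo £9.36: children's toys, buyer-exempt → 0% → £0.00
Spiral notebook £4.86: general merchandise → 7.25% → £0.35235
Wooden train set £96.48: children's toys, buyer-exempt → 0% → £0.00
Plush bear £17.61: children's toys, buyer-exempt → 0% → £0.00
Greeting card £4.89: general merchandise → 7.25% → £0.354525
Subtotal = £214.16; unrounded tax = £4.173825 → £4.17; total due = £218.33

£218.33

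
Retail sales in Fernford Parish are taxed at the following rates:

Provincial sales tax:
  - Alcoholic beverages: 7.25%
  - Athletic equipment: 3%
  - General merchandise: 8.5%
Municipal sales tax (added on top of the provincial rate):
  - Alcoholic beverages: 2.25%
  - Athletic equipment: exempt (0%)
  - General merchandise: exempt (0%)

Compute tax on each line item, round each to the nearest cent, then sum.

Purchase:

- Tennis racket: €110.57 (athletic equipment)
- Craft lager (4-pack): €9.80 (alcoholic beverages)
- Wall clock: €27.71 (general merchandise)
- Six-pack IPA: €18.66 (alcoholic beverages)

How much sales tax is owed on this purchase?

€8.38

Tennis racket €110.57: athletic equipment → 3% + 0% municipal = 3% → €3.32
Craft lager (4-pack) €9.80: alcoholic beverages → 7.25% + 2.25% municipal = 9.5% → €0.93
Wall clock €27.71: general merchandise → 8.5% + 0% municipal = 8.5% → €2.36
Six-pack IPA €18.66: alcoholic beverages → 7.25% + 2.25% municipal = 9.5% → €1.77
Total tax = €3.32 + €0.93 + €2.36 + €1.77 = €8.38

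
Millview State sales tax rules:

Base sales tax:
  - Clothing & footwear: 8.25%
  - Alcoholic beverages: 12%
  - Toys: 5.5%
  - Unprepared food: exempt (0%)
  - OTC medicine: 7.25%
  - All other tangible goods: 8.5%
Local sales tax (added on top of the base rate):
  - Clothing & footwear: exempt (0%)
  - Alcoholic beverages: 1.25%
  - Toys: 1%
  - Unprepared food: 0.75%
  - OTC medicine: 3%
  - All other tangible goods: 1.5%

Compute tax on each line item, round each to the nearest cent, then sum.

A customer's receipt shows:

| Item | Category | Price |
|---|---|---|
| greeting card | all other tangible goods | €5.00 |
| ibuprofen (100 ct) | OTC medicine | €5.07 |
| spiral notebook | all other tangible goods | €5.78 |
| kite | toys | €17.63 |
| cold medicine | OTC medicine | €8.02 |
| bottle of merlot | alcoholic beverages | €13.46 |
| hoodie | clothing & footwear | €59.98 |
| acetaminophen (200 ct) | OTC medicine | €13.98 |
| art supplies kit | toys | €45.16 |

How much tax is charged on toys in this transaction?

€4.09

Kite €17.63: toys → 5.5% + 1% local = 6.5% → €1.15
Art supplies kit €45.16: toys → 5.5% + 1% local = 6.5% → €2.94
Tax on toys = €1.15 + €2.94 = €4.09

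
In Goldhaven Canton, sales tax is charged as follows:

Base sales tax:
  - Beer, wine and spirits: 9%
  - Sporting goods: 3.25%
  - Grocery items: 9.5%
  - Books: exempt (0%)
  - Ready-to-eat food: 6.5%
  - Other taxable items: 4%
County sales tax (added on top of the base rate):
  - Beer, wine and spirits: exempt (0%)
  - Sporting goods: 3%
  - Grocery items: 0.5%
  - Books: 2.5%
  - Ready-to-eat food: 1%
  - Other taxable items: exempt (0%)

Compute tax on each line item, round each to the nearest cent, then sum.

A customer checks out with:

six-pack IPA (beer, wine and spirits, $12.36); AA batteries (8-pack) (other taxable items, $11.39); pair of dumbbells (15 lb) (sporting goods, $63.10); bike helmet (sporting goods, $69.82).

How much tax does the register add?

Six-pack IPA $12.36: beer, wine and spirits → 9% + 0% county = 9% → $1.11
AA batteries (8-pack) $11.39: other taxable items → 4% + 0% county = 4% → $0.46
Pair of dumbbells (15 lb) $63.10: sporting goods → 3.25% + 3% county = 6.25% → $3.94
Bike helmet $69.82: sporting goods → 3.25% + 3% county = 6.25% → $4.36
Total tax = $1.11 + $0.46 + $3.94 + $4.36 = $9.87

$9.87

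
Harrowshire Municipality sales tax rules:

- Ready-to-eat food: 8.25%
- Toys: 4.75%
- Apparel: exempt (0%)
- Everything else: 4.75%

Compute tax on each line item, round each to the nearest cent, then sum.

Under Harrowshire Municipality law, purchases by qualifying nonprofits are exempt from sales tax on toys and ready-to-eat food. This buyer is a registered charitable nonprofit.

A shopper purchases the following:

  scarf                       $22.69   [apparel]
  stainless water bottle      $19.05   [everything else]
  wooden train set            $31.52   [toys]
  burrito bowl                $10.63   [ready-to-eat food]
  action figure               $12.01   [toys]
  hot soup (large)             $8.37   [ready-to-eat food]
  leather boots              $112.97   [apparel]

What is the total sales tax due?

Scarf $22.69: apparel → 0% → $0.00
Stainless water bottle $19.05: everything else → 4.75% → $0.90
Wooden train set $31.52: toys, buyer-exempt → 0% → $0.00
Burrito bowl $10.63: ready-to-eat food, buyer-exempt → 0% → $0.00
Action figure $12.01: toys, buyer-exempt → 0% → $0.00
Hot soup (large) $8.37: ready-to-eat food, buyer-exempt → 0% → $0.00
Leather boots $112.97: apparel → 0% → $0.00
Total tax = $0.90

$0.90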